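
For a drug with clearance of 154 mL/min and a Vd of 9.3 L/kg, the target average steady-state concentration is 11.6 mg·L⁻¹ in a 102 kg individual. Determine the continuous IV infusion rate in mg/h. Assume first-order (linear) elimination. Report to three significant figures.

107 mg/h

CL = 154 mL/min × 60/1000 = 9.240 L/h
Vd does not affect the maintenance rate; only clearance governs steady-state input.
Rate = CL × Css = 9.240 × 11.6 = 107.2 mg/h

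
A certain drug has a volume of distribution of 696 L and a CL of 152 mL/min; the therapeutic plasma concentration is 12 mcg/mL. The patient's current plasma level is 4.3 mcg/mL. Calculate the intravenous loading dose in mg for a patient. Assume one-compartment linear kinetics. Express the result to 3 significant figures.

Concentration deficit ΔC = 12 − 4.3 = 7.700 mg/L
LD = Vd × ΔC = 696.0 × 7.700 = 5359 mg

5360 mg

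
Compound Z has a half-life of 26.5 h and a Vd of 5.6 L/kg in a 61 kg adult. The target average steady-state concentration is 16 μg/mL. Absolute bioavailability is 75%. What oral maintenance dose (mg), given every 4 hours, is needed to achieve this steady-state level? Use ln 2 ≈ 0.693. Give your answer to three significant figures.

762 mg

Total Vd = 5.6 × 61 = 341.6 L
CL = 0.693 × Vd / t½ = 0.693 × 341.6 / 26.5 = 8.933 L/h
D = CL × Css × τ / F = 8.933 × 16 × 4 / 0.75 = 762.3 mg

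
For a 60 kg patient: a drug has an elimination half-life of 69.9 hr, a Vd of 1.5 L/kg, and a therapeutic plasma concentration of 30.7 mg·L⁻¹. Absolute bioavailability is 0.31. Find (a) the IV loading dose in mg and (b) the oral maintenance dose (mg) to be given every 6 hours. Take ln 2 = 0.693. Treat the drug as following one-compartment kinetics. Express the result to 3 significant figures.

(a) 2760 mg; (b) 530 mg

Vd = 1.5 L/kg × 60 kg = 90.00 L
LD = Vd × C = 90.00 × 30.7 = 2763 mg
CL = 0.693 × Vd / t½ = 0.693 × 90.00 / 69.9 = 0.8923 L/h
D = CL × Css × τ / F = 0.8923 × 30.7 × 6 / 0.31 = 530.2 mg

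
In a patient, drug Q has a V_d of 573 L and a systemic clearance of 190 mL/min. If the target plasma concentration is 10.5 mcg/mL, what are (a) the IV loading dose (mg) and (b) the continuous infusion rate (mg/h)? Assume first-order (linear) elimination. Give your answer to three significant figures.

Loading: fill Vd to C_target → 573.0 L × 10.5 mg/L = 6017 mg
Convert clearance: 190 mL/min × 60 min/h ÷ 1000 mL/L = 11.40 L/h
Infusion rate = 11.40 L/h × 10.5 mg/L = 119.7 mg/h

(a) 6020 mg; (b) 120 mg/h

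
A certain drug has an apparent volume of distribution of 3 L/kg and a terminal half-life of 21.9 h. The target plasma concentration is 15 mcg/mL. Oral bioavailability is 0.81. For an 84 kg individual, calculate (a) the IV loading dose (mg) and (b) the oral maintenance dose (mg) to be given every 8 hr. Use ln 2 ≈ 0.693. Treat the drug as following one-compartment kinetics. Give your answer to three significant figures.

(a) 3780 mg; (b) 1180 mg

Total Vd = 3 × 84 = 252.0 L
LD = Vd × C = 252.0 × 15 = 3780 mg
CL = 0.693 × Vd / t½ = 0.693 × 252.0 / 21.9 = 7.974 L/h
D = CL × Css × τ / F = 7.974 × 15 × 8 / 0.81 = 1181 mg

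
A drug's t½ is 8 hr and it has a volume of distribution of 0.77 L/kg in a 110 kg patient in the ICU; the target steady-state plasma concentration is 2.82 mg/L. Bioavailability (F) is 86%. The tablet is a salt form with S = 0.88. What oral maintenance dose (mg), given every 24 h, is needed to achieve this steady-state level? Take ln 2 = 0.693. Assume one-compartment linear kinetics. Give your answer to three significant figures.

656 mg

Total Vd = 0.77 × 110 = 84.70 L
CL = 0.693 × Vd / t½ = 0.693 × 84.70 / 8 = 7.337 L/h
D = CL × Css × τ / F / S = 7.337 × 2.82 × 24 / 0.86 / 0.88 = 656.1 mg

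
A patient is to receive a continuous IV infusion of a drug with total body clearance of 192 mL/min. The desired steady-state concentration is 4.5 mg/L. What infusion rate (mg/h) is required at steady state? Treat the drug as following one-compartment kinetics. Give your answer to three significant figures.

51.8 mg/h

Convert clearance: 192 mL/min × 60 min/h ÷ 1000 mL/L = 11.52 L/h
At steady state, infusion rate equals elimination rate: rate in = CL × Css.
Rate = CL × Css = 11.52 × 4.5 = 51.84 mg/h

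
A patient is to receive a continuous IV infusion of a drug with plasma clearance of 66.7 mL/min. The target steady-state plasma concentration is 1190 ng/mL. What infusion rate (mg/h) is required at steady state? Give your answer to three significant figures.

4.76 mg/h

Convert clearance: 66.7 mL/min × 60 min/h ÷ 1000 mL/L = 4.002 L/h
C = 1190 ng/mL = 1.190 mg/L
R₀ = 4.002 × 1.19 = 4.762 mg/h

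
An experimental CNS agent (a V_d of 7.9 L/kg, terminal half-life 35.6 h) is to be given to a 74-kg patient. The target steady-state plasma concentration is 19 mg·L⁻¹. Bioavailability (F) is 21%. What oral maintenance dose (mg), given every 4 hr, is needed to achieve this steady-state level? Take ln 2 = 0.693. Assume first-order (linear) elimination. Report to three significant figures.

4120 mg

Vd(total) = 74 kg × 7.9 L/kg = 584.6 L
CL = ln 2 · Vd / t½ = 0.693 × 584.6 / 35.6 = 11.38 L/h
D = CL × Css × τ / F = 11.38 × 19 × 4 / 0.21 = 4118 mg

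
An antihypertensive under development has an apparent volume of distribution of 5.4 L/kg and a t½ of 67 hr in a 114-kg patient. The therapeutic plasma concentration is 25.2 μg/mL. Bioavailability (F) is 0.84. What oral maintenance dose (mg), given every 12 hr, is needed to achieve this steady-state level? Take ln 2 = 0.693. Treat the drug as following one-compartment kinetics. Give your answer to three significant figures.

Vd(total) = 114 kg × 5.4 L/kg = 615.6 L
CL = ln 2 · Vd / t½ = 0.693 × 615.6 / 67 = 6.367 L/h
D = CL × Css × τ / F = 6.367 × 25.2 × 12 / 0.84 = 2292 mg

2290 mg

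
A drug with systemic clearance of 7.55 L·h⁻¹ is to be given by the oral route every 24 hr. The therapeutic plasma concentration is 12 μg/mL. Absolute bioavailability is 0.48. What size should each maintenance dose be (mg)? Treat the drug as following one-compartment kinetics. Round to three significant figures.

D = CL × Css × τ / F = 7.550 × 12 × 24 / 0.48 = 4530 mg

4530 mg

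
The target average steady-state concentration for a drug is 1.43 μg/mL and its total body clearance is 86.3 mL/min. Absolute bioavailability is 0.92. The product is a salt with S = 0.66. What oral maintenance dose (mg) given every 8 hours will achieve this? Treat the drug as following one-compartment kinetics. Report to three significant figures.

Convert clearance: 86.3 mL/min × 60 min/h ÷ 1000 mL/L = 5.178 L/h
At steady state, dose per interval replaces the amount cleared in that interval: F·S·D/τ = CL·Css.
D = CL × Css × τ / F / S = 5.178 × 1.43 × 8 / 0.92 / 0.66 = 97.56 mg

97.6 mg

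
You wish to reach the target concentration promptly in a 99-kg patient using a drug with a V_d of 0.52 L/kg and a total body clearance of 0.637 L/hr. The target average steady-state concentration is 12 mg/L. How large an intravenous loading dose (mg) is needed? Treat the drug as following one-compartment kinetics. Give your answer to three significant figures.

618 mg

Vd = 0.52 L/kg × 99 kg = 51.48 L
LD = Vd × C = 51.48 × 12.00 = 617.8 mg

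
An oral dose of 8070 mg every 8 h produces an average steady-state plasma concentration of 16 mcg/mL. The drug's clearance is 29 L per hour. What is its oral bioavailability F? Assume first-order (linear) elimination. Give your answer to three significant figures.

0.460

F·D/τ = CL·Css at steady state → F = CL·Css·τ / D.
F = 29 × 16 × 8 / 8070 = 0.460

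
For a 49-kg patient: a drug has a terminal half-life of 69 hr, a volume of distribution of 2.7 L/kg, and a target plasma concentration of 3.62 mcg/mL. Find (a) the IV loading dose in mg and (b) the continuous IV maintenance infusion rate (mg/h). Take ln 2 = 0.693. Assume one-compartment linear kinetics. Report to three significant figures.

(a) 479 mg; (b) 4.81 mg/h

Total Vd = 2.7 × 49 = 132.3 L
LD = Vd × C = 132.3 × 3.62 = 478.9 mg
CL = 0.693 × Vd / t½ = 0.693 × 132.3 / 69 = 1.329 L/h
Infusion rate = CL × Css = 1.329 × 3.62 = 4.811 mg/h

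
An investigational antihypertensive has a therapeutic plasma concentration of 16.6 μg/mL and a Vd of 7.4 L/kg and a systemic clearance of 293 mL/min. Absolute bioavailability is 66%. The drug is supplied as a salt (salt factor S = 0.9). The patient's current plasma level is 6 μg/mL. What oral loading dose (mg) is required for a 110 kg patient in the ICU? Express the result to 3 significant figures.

14500 mg

Vd(total) = 110 kg × 7.4 L/kg = 814.0 L
Concentration deficit ΔC = 16.6 − 6 = 10.60 mg/L
LD = Vd × ΔC / F / S = 814.0 × 10.60 / 0.66 / 0.9 = 14530 mg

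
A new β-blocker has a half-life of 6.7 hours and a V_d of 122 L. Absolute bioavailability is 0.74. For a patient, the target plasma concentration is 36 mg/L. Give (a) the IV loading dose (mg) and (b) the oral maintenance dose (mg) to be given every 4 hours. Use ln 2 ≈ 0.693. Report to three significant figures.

LD = Vd × C = 122.0 × 36 = 4392 mg
CL = 0.693 × Vd / t½ = 0.693 × 122.0 / 6.7 = 12.62 L/h
D = CL × Css × τ / F = 12.62 × 36 × 4 / 0.74 = 2456 mg

(a) 4390 mg; (b) 2460 mg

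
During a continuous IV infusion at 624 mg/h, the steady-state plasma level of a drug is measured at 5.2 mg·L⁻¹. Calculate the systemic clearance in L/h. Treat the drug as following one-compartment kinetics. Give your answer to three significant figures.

120 L/h

At steady state, infusion rate = CL × Css, so CL = rate / Css.
CL = 624 / 5.2 = 120.0 L/h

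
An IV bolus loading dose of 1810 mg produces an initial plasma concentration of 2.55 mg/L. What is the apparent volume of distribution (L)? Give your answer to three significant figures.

710 L

Immediately after an IV bolus, C₀ = Dose / Vd, so Vd = Dose / C₀.
Vd = 1810 / 2.55 = 709.8 L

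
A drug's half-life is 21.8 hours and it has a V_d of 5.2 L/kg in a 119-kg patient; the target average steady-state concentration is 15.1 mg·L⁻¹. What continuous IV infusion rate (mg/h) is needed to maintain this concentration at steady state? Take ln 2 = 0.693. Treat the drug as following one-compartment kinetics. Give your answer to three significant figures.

297 mg/h

Total Vd = 5.2 × 119 = 618.8 L
CL = 0.693 × Vd / t½ = 0.693 × 618.8 / 21.8 = 19.67 L/h
Infusion rate = CL × Css = 19.67 × 15.1 = 297.0 mg/h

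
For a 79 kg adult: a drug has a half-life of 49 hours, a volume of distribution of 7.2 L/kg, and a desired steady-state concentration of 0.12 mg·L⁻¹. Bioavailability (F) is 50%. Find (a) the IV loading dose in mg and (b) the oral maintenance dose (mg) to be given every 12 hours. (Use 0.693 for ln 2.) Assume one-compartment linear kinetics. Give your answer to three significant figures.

(a) 68.3 mg; (b) 23.2 mg

Vd(total) = 79 kg × 7.2 L/kg = 568.8 L
LD = Vd × C = 568.8 × 0.12 = 68.26 mg
CL = 0.693 × Vd / t½ = 0.693 × 568.8 / 49 = 8.044 L/h
D = CL × Css × τ / F = 8.044 × 0.12 × 12 / 0.5 = 23.17 mg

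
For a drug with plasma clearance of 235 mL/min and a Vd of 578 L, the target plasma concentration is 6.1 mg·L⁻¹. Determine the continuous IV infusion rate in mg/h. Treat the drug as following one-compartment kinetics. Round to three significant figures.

CL = 235 mL/min = 235 × 0.06 = 14.10 L/h
R₀ = 14.10 × 6.1 = 86.01 mg/h

86.0 mg/h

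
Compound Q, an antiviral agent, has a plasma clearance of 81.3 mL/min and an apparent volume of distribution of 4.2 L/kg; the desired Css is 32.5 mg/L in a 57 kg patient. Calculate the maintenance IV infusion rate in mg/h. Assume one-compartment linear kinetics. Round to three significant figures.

159 mg/h

Convert clearance: 81.3 mL/min × 60 min/h ÷ 1000 mL/L = 4.878 L/h
Infusion rate = CL · Css = 4.878 L/h × 32.5 mg/L = 158.5 mg/h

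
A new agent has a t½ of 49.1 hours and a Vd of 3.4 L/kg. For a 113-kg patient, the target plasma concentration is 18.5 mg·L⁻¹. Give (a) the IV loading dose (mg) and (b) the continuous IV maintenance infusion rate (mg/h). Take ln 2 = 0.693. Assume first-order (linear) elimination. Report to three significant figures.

(a) 7110 mg; (b) 100 mg/h

Vd = 3.4 L/kg × 113 kg = 384.2 L
LD = Vd × C = 384.2 × 18.5 = 7108 mg
CL = 0.693 × Vd / t½ = 0.693 × 384.2 / 49.1 = 5.423 L/h
Infusion rate = CL × Css = 5.423 × 18.5 = 100.3 mg/h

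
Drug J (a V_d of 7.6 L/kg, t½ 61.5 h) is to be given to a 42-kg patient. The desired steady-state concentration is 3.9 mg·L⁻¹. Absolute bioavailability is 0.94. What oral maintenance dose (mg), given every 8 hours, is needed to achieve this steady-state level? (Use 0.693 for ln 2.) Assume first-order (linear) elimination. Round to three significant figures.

119 mg

Total Vd = 7.6 × 42 = 319.2 L
CL = ln 2 · Vd / t½ = 0.693 × 319.2 / 61.5 = 3.597 L/h
D = CL × Css × τ / F = 3.597 × 3.9 × 8 / 0.94 = 119.4 mg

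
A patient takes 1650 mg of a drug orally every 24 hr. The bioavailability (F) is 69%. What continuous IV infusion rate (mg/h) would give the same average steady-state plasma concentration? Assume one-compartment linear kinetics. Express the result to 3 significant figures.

Equivalent systemic input: infusion rate = F·D/τ.
Rate = 0.69 × 1650 / 24 = 47.44 mg/h

47.4 mg/h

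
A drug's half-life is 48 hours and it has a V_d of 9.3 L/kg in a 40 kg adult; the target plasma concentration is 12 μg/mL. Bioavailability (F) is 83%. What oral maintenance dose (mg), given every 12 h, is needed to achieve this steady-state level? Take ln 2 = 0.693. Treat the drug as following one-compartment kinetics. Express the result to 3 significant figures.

Vd(total) = 40 kg × 9.3 L/kg = 372.0 L
CL = 0.693 × Vd / t½ = 0.693 × 372.0 / 48 = 5.371 L/h
D = CL × Css × τ / F = 5.371 × 12 × 12 / 0.83 = 931.8 mg

932 mg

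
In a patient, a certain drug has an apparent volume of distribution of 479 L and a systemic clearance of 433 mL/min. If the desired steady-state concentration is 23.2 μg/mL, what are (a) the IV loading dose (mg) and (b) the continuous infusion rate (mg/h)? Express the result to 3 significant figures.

(a) 11100 mg; (b) 603 mg/h

LD = Vd · C_target = 479.0 × 23.2 = 11110 mg
CL = 433 mL/min × 60/1000 = 25.98 L/h
Maintenance: replace elimination → rate = CL × Css = 25.98 × 23.2 = 602.7 mg/h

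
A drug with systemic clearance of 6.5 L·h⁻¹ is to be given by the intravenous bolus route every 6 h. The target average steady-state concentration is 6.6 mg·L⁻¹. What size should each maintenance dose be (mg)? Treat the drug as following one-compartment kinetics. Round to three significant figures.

D = CL × Css × τ = 6.500 × 6.6 × 6 = 257.4 mg

257 mg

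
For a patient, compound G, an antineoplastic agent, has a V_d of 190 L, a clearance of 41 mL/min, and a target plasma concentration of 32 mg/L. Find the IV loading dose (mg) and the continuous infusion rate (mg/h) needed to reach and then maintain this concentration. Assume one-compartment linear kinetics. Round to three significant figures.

LD = Vd · C_target = 190.0 × 32 = 6080 mg
CL = 41 mL/min × 60/1000 = 2.460 L/h
Maintenance infusion rate = CL × Css = 2.460 × 32 = 78.72 mg/h

(a) 6080 mg; (b) 78.7 mg/h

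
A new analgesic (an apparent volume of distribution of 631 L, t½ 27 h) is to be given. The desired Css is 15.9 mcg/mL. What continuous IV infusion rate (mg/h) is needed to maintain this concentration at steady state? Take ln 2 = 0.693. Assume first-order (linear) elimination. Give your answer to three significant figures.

CL = ln 2 · Vd / t½ = 0.693 × 631.0 / 27 = 16.20 L/h
Infusion rate = CL × Css = 16.20 × 15.9 = 257.6 mg/h

258 mg/h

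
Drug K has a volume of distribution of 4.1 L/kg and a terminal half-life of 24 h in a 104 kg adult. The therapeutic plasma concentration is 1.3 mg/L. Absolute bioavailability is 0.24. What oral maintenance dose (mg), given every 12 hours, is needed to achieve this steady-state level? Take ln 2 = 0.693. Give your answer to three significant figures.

800 mg

Total Vd = 4.1 × 104 = 426.4 L
CL = 0.693 × Vd / t½ = 0.693 × 426.4 / 24 = 12.31 L/h
D = CL × Css × τ / F = 12.31 × 1.3 × 12 / 0.24 = 800.2 mg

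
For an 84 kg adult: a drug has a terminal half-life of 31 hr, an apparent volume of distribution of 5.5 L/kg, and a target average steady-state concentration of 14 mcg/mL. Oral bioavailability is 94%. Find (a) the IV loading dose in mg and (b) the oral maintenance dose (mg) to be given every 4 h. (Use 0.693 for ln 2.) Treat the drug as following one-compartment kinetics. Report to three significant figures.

Vd = 5.5 L/kg × 84 kg = 462.0 L
LD = Vd × C = 462.0 × 14 = 6468 mg
CL = 0.693 × Vd / t½ = 0.693 × 462.0 / 31 = 10.33 L/h
D = CL × Css × τ / F = 10.33 × 14 × 4 / 0.94 = 615.4 mg

(a) 6470 mg; (b) 615 mg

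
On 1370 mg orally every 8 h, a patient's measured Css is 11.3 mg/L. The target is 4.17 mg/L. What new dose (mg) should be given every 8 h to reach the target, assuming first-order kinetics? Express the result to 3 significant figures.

506 mg

With linear kinetics, Css is proportional to dose rate (D/τ) at fixed clearance.
D₂ = D₁ × (Css,target / Css,current) = 1370 × 4.17/11.3 = 505.6 mg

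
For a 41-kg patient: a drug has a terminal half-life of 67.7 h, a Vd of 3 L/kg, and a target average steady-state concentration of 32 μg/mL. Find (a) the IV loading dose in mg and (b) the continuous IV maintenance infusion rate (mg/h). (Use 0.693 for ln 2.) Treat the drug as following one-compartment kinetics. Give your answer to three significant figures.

Vd = 3 L/kg × 41 kg = 123.0 L
LD = Vd × C = 123.0 × 32 = 3936 mg
CL = 0.693 × Vd / t½ = 0.693 × 123.0 / 67.7 = 1.259 L/h
Infusion rate = CL × Css = 1.259 × 32 = 40.29 mg/h

(a) 3940 mg; (b) 40.3 mg/h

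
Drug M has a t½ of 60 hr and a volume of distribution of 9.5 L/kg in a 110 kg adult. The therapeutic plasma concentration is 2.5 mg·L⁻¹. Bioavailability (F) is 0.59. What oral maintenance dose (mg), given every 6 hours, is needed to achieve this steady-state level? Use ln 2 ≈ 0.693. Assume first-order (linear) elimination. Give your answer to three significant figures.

307 mg

Total Vd = 9.5 × 110 = 1045 L
CL = ln 2 · Vd / t½ = 0.693 × 1045 / 60 = 12.07 L/h
D = CL × Css × τ / F = 12.07 × 2.5 × 6 / 0.59 = 306.9 mg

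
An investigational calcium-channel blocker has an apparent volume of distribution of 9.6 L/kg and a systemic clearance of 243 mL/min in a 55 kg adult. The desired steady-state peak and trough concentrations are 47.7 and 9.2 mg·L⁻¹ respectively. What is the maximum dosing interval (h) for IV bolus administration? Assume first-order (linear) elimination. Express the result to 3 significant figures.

59.6 h

Vd = 9.6 L/kg × 55 kg = 528.0 L
CL = 243 mL/min = 243 × 0.06 = 14.58 L/h
k = CL / Vd = 14.58 / 528.0 = 0.02761 h⁻¹
Between IV bolus doses, concentration decays as C = C₀·e^(−kτ), so C_peak/C_trough = e^(kτ).
τ_max = ln(C_peak/C_trough) / k = ln(47.7/9.2) / 0.02761 = 1.646 / 0.02761 = 59.62 h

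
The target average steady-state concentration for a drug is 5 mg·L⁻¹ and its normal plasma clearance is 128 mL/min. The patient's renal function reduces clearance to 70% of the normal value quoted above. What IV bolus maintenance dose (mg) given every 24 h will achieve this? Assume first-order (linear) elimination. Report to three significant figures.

Convert clearance: 128 mL/min × 60 min/h ÷ 1000 mL/L = 7.680 L/h
Patient clearance = 0.7 × 7.680 = 5.376 L/h
D = CL × Css × τ = 5.376 × 5 × 24 = 645.1 mg

645 mg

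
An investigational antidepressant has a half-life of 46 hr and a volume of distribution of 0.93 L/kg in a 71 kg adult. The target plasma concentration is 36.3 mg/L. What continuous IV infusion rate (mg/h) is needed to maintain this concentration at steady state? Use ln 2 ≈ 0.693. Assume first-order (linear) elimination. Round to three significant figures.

36.1 mg/h

Total Vd = 0.93 × 71 = 66.03 L
k = 0.693/46 = 0.01507 h⁻¹, so CL = k·Vd = 0.01507 × 66.03 = 0.9951 L/h
Infusion rate = CL × Css = 0.9951 × 36.3 = 36.12 mg/h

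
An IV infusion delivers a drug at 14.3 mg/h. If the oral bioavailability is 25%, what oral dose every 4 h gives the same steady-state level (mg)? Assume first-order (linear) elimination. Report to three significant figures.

To maintain the same Css, the systemic dosing rate must be unchanged: F·D/τ = infusion rate.
D = rate × τ / F = 14.3 × 4 / 0.25 = 228.8 mg

229 mg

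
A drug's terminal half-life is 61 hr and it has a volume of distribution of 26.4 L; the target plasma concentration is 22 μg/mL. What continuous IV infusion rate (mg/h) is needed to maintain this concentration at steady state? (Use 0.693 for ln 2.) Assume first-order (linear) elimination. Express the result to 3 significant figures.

CL = 0.693 × Vd / t½ = 0.693 × 26.40 / 61 = 0.2999 L/h
Infusion rate = CL × Css = 0.2999 × 22 = 6.598 mg/h

6.60 mg/h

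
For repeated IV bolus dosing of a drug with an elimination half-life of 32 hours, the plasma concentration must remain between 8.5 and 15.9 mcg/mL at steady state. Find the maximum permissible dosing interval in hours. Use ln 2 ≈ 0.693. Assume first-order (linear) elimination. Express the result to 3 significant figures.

k = 0.693 / t½ = 0.693 / 32 = 0.02166 h⁻¹
Between IV bolus doses, concentration decays as C = C₀·e^(−kτ), so C_peak/C_trough = e^(kτ).
τ_max = ln(C_peak/C_trough) / k = ln(15.9/8.5) / 0.02166 = 0.6263 / 0.02166 = 28.92 h

28.9 h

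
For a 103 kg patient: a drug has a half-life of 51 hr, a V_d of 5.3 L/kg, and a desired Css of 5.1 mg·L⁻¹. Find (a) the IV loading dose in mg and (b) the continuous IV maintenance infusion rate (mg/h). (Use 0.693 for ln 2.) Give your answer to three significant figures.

Vd(total) = 103 kg × 5.3 L/kg = 545.9 L
LD = Vd × C = 545.9 × 5.1 = 2784 mg
CL = 0.693 × Vd / t½ = 0.693 × 545.9 / 51 = 7.418 L/h
Infusion rate = CL × Css = 7.418 × 5.1 = 37.83 mg/h

(a) 2780 mg; (b) 37.8 mg/h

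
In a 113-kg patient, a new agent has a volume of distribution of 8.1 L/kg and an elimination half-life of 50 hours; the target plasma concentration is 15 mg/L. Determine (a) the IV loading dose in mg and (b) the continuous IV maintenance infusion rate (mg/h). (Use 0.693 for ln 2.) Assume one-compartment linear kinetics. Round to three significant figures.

(a) 13700 mg; (b) 190 mg/h

Vd(total) = 113 kg × 8.1 L/kg = 915.3 L
LD = Vd × C = 915.3 × 15 = 13730 mg
CL = 0.693 × Vd / t½ = 0.693 × 915.3 / 50 = 12.69 L/h
Infusion rate = CL × Css = 12.69 × 15 = 190.4 mg/h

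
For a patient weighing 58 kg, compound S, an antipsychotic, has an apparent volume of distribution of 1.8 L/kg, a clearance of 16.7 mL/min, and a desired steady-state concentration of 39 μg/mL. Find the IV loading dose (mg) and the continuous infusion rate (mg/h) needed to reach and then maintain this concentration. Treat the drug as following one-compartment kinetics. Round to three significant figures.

(a) 4070 mg; (b) 39.1 mg/h

Vd(total) = 58 kg × 1.8 L/kg = 104.4 L
Loading dose = Vd × C = 104.4 × 39 = 4072 mg
CL = 16.7 mL/min = 16.7 × 0.06 = 1.002 L/h
Maintenance infusion rate = CL × Css = 1.002 × 39 = 39.08 mg/h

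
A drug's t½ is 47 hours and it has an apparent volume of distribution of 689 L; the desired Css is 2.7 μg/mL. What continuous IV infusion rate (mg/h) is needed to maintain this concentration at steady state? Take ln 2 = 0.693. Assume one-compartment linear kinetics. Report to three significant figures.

CL = 0.693 × Vd / t½ = 0.693 × 689.0 / 47 = 10.16 L/h
Infusion rate = CL × Css = 10.16 × 2.7 = 27.43 mg/h

27.4 mg/h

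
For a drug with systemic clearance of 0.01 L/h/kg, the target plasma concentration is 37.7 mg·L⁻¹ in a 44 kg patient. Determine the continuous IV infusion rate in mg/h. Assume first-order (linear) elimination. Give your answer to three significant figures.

CL = 0.01 L/h/kg × 44 kg = 0.4400 L/h
Rate = CL × Css = 0.4400 × 37.7 = 16.59 mg/h

16.6 mg/h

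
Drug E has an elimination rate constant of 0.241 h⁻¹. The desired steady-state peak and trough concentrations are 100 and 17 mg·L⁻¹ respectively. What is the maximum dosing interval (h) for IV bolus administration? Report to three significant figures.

7.35 h

Between IV bolus doses, concentration decays as C = C₀·e^(−kτ), so C_peak/C_trough = e^(kτ).
τ_max = ln(C_peak/C_trough) / k = ln(100/17) / 0.2410 = 1.772 / 0.2410 = 7.353 h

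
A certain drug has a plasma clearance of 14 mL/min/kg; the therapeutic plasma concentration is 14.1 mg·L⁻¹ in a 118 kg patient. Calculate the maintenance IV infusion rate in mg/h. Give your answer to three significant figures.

CL = 14 mL/min/kg × 118 kg = 1652 mL/min = 1652 × 60/1000 = 99.12 L/h
Rate = CL × Css = 99.12 × 14.1 = 1398 mg/h

1400 mg/h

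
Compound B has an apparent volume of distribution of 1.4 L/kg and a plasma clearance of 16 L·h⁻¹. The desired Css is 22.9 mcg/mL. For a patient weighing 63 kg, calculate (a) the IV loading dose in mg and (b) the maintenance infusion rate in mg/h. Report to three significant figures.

Total Vd = 1.4 × 63 = 88.20 L
Loading dose = Vd × C = 88.20 × 22.9 = 2020 mg
Maintenance infusion rate = CL × Css = 16.00 × 22.9 = 366.4 mg/h

(a) 2020 mg; (b) 366 mg/h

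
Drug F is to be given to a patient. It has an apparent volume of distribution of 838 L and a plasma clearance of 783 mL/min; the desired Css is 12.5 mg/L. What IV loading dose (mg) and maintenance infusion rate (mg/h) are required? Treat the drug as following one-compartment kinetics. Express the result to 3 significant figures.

(a) 10500 mg; (b) 587 mg/h

Loading: fill Vd to C_target → 838.0 L × 12.5 mg/L = 10480 mg
CL = 783 mL/min = 783 × 0.06 = 46.98 L/h
Maintenance: replace elimination → rate = CL × Css = 46.98 × 12.5 = 587.3 mg/h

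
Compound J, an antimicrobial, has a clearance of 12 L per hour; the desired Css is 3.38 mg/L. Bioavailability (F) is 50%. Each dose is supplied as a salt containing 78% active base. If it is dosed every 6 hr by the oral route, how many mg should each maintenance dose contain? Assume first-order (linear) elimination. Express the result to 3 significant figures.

624 mg

D = CL × Css × τ / F / S = 12.00 × 3.38 × 6 / 0.5 / 0.78 = 624.0 mg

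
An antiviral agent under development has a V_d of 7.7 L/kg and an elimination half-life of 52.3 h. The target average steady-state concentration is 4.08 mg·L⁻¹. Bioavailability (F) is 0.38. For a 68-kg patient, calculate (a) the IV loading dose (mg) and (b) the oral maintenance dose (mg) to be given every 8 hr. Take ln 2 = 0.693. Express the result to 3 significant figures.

Total Vd = 7.7 × 68 = 523.6 L
LD = Vd × C = 523.6 × 4.08 = 2136 mg
CL = 0.693 × Vd / t½ = 0.693 × 523.6 / 52.3 = 6.938 L/h
D = CL × Css × τ / F = 6.938 × 4.08 × 8 / 0.38 = 595.9 mg

(a) 2140 mg; (b) 596 mg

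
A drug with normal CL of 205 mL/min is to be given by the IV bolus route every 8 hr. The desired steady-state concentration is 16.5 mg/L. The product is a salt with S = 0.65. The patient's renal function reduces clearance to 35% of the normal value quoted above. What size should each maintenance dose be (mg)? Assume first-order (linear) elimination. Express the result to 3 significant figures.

CL = 205 mL/min = 205 × 0.06 = 12.30 L/h
Patient clearance = 0.35 × 12.30 = 4.305 L/h
D = CL × Css × τ / S = 4.305 × 16.5 × 8 / 0.65 = 874.2 mg

874 mg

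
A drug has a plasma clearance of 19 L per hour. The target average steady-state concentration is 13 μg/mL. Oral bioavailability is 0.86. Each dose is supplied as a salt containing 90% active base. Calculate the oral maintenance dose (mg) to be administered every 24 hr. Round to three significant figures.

At steady state, dose per interval replaces the amount cleared in that interval: F·S·D/τ = CL·Css.
D = CL × Css × τ / F / S = 19.00 × 13 × 24 / 0.86 / 0.9 = 7659 mg

7660 mg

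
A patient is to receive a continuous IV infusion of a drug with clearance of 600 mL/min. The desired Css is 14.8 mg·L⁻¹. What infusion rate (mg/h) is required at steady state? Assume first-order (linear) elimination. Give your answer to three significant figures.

CL = 600 mL/min × 60/1000 = 36.00 L/h
R₀ = 36.00 × 14.8 = 532.8 mg/h

533 mg/h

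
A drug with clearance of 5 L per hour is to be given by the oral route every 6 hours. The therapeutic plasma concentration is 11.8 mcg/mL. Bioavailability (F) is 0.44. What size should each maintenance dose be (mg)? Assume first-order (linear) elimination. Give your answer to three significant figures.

D = CL × Css × τ / F = 5.000 × 11.8 × 6 / 0.44 = 804.5 mg

805 mg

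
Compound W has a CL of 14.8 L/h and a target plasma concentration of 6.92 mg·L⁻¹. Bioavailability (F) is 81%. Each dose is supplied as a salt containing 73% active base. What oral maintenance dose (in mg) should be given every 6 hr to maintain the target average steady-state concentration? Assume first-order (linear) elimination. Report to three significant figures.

D = CL × Css × τ / F / S = 14.80 × 6.92 × 6 / 0.81 / 0.73 = 1039 mg

1040 mg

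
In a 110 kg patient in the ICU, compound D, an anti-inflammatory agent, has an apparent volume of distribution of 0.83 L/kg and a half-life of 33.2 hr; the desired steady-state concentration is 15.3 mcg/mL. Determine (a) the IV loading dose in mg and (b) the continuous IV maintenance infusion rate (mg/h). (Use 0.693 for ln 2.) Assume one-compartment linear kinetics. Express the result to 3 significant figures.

(a) 1400 mg; (b) 29.2 mg/h

Vd(total) = 110 kg × 0.83 L/kg = 91.30 L
LD = Vd × C = 91.30 × 15.3 = 1397 mg
CL = 0.693 × Vd / t½ = 0.693 × 91.30 / 33.2 = 1.906 L/h
Infusion rate = CL × Css = 1.906 × 15.3 = 29.16 mg/h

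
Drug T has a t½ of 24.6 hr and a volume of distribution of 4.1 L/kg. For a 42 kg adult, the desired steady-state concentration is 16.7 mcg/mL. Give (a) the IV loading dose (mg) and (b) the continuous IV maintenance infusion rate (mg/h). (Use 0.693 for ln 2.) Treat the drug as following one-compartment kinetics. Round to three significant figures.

(a) 2880 mg; (b) 81.0 mg/h

Vd = 4.1 L/kg × 42 kg = 172.2 L
LD = Vd × C = 172.2 × 16.7 = 2876 mg
CL = 0.693 × Vd / t½ = 0.693 × 172.2 / 24.6 = 4.851 L/h
Infusion rate = CL × Css = 4.851 × 16.7 = 81.01 mg/h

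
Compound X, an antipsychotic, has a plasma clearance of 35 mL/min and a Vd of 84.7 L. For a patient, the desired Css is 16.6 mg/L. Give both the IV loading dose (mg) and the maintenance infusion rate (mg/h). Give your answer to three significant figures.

(a) 1410 mg; (b) 34.9 mg/h

Loading: fill Vd to C_target → 84.70 L × 16.6 mg/L = 1406 mg
Convert clearance: 35 mL/min × 60 min/h ÷ 1000 mL/L = 2.100 L/h
Maintenance infusion rate = CL × Css = 2.100 × 16.6 = 34.86 mg/h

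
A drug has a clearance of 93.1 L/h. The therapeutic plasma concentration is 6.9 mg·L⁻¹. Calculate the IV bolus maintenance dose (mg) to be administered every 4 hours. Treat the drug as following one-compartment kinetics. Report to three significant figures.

2570 mg

D = CL × Css × τ = 93.10 × 6.9 × 4 = 2570 mg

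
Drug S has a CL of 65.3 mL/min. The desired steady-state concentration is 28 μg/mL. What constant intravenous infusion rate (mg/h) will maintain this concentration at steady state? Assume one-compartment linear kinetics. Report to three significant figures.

Convert clearance: 65.3 mL/min × 60 min/h ÷ 1000 mL/L = 3.918 L/h
Infusion rate = CL · Css = 3.918 L/h × 28 mg/L = 109.7 mg/h

110 mg/h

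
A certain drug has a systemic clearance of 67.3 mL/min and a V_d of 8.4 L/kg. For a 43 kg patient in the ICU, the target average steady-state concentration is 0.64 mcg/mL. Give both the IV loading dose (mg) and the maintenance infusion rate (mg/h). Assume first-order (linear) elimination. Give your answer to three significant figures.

(a) 231 mg; (b) 2.58 mg/h

Vd = 8.4 L/kg × 43 kg = 361.2 L
LD = Vd · C_target = 361.2 × 0.64 = 231.2 mg
CL = 67.3 mL/min × 60/1000 = 4.038 L/h
Maintenance: replace elimination → rate = CL × Css = 4.038 × 0.64 = 2.584 mg/h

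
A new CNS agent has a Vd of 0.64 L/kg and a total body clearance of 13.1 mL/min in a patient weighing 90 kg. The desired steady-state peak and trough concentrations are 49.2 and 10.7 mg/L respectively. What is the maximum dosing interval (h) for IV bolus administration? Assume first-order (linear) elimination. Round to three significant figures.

112 h

Vd(total) = 90 kg × 0.64 L/kg = 57.60 L
CL = 13.1 mL/min × 60/1000 = 0.7860 L/h
k = CL / Vd = 0.7860 / 57.60 = 0.01365 h⁻¹
Between IV bolus doses, concentration decays as C = C₀·e^(−kτ), so C_peak/C_trough = e^(kτ).
τ_max = ln(C_peak/C_trough) / k = ln(49.2/10.7) / 0.01365 = 1.526 / 0.01365 = 111.8 h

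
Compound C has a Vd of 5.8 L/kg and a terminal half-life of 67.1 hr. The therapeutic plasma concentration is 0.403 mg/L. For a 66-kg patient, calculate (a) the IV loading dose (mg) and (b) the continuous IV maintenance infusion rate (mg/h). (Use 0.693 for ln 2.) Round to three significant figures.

Vd = 5.8 L/kg × 66 kg = 382.8 L
LD = Vd × C = 382.8 × 0.403 = 154.3 mg
CL = 0.693 × Vd / t½ = 0.693 × 382.8 / 67.1 = 3.954 L/h
Infusion rate = CL × Css = 3.954 × 0.403 = 1.593 mg/h

(a) 154 mg; (b) 1.59 mg/h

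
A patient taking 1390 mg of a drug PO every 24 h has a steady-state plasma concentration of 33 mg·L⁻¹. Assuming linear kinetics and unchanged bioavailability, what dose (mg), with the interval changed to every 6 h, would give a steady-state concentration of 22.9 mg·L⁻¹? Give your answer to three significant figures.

241 mg

For first-order elimination, Css ∝ F·D/(CL·τ); F and CL are unchanged, so Css ∝ D/τ.
D₂ = D₁ × (Css,target / Css,current) × (τ₂/τ₁) = 1390 × (22.9/33) × (6/24) = 241.1 mg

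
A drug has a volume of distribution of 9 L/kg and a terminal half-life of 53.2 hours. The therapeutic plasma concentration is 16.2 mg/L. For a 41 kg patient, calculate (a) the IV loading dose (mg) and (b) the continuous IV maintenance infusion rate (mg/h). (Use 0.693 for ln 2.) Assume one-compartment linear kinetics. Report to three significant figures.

(a) 5980 mg; (b) 77.9 mg/h

Vd = 9 L/kg × 41 kg = 369.0 L
LD = Vd × C = 369.0 × 16.2 = 5978 mg
CL = 0.693 × Vd / t½ = 0.693 × 369.0 / 53.2 = 4.807 L/h
Infusion rate = CL × Css = 4.807 × 16.2 = 77.87 mg/h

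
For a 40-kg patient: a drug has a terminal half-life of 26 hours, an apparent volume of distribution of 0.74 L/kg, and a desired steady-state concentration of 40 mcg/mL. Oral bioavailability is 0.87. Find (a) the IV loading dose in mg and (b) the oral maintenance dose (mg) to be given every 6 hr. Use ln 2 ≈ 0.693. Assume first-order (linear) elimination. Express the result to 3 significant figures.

(a) 1180 mg; (b) 218 mg

Vd(total) = 40 kg × 0.74 L/kg = 29.60 L
LD = Vd × C = 29.60 × 40 = 1184 mg
CL = 0.693 × Vd / t½ = 0.693 × 29.60 / 26 = 0.7890 L/h
D = CL × Css × τ / F = 0.7890 × 40 × 6 / 0.87 = 217.7 mg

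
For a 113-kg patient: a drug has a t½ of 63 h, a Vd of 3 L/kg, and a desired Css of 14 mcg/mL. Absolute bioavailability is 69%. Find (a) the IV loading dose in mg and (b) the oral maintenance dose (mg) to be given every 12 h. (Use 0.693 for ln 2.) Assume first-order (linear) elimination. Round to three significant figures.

(a) 4750 mg; (b) 908 mg

Vd(total) = 113 kg × 3 L/kg = 339.0 L
LD = Vd × C = 339.0 × 14 = 4746 mg
CL = 0.693 × Vd / t½ = 0.693 × 339.0 / 63 = 3.729 L/h
D = CL × Css × τ / F = 3.729 × 14 × 12 / 0.69 = 907.9 mg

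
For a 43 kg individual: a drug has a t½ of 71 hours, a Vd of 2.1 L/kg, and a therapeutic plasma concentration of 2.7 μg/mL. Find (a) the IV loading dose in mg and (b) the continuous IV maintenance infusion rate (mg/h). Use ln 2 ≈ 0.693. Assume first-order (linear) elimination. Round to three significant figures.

(a) 244 mg; (b) 2.38 mg/h

Total Vd = 2.1 × 43 = 90.30 L
LD = Vd × C = 90.30 × 2.7 = 243.8 mg
CL = 0.693 × Vd / t½ = 0.693 × 90.30 / 71 = 0.8814 L/h
Infusion rate = CL × Css = 0.8814 × 2.7 = 2.380 mg/h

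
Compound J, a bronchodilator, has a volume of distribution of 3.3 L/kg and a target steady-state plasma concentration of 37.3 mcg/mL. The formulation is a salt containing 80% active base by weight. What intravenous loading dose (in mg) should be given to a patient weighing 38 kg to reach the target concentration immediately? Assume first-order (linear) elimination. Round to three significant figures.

Vd(total) = 38 kg × 3.3 L/kg = 125.4 L
LD = Vd × C / S = 125.4 × 37.30 / 0.8 = 5847 mg

5850 mg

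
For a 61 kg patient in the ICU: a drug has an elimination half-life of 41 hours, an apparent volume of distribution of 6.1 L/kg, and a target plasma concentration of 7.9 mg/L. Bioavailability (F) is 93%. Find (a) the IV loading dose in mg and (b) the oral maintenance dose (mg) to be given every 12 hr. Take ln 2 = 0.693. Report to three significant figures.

Total Vd = 6.1 × 61 = 372.1 L
LD = Vd × C = 372.1 × 7.9 = 2940 mg
CL = 0.693 × Vd / t½ = 0.693 × 372.1 / 41 = 6.289 L/h
D = CL × Css × τ / F = 6.289 × 7.9 × 12 / 0.93 = 641.1 mg

(a) 2940 mg; (b) 641 mg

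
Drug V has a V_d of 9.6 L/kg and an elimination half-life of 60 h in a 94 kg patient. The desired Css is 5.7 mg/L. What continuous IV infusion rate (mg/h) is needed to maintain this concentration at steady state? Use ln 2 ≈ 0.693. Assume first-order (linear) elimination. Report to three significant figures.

Vd = 9.6 L/kg × 94 kg = 902.4 L
CL = ln 2 · Vd / t½ = 0.693 × 902.4 / 60 = 10.42 L/h
Infusion rate = CL × Css = 10.42 × 5.7 = 59.39 mg/h

59.4 mg/h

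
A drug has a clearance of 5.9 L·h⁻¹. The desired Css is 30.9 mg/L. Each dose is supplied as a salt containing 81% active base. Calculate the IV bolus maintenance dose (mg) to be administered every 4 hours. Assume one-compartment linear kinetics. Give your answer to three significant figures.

D = CL × Css × τ / S = 5.900 × 30.9 × 4 / 0.81 = 900.3 mg

900 mg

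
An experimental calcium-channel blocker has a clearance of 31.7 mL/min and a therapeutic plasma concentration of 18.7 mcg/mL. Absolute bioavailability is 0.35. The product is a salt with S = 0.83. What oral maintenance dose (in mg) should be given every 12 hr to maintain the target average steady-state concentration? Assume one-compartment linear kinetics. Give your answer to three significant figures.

CL = 31.7 mL/min = 31.7 × 0.06 = 1.902 L/h
D = CL × Css × τ / F / S = 1.902 × 18.7 × 12 / 0.35 / 0.83 = 1469 mg

1470 mg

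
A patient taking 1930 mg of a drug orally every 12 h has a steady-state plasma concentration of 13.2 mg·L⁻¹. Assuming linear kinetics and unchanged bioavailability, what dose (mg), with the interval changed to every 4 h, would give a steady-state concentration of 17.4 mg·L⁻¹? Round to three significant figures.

With linear kinetics, Css is proportional to dose rate (D/τ) at fixed clearance.
D₂ = D₁ × (Css,target / Css,current) × (τ₂/τ₁) = 1930 × (17.4/13.2) × (4/12) = 848.0 mg

848 mg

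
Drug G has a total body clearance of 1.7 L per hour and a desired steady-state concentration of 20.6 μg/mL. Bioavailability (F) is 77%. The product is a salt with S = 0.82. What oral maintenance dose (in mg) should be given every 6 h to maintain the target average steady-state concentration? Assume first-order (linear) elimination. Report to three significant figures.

At steady state, dose per interval replaces the amount cleared in that interval: F·S·D/τ = CL·Css.
D = CL × Css × τ / F / S = 1.700 × 20.6 × 6 / 0.77 / 0.82 = 332.8 mg

333 mg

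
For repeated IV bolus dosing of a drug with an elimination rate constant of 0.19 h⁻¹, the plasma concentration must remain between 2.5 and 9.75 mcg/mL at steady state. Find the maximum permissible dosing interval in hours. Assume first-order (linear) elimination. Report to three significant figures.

Between IV bolus doses, concentration decays as C = C₀·e^(−kτ), so C_peak/C_trough = e^(kτ).
τ_max = ln(C_peak/C_trough) / k = ln(9.75/2.5) / 0.1900 = 1.361 / 0.1900 = 7.163 h

7.16 h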